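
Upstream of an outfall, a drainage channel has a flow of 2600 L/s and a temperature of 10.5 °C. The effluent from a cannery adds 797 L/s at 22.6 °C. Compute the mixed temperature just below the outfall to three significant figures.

13.3 °C

Flow-weighted mixing: C = (Q_r C_r + Q_w C_w)/(Q_r + Q_w)
= (2600×10.5 + 797×22.6)/(2600 + 797) = 45310/3397 = 13.34 °C.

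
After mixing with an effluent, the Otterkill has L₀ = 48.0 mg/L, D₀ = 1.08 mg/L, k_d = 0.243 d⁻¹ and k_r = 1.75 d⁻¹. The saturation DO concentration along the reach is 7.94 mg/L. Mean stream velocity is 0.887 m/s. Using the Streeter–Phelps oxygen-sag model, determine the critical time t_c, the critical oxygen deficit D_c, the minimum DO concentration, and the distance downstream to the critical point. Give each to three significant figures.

t_c ≈ 1.21 d; D_c ≈ 4.97 mg/L; min DO ≈ 2.97 mg/L; x_c ≈ 92.8 km

With k_r/k_d = 7.202 and 1 − D₀(k_r−k_d)/(k_d L₀) = 0.8605,
t_c = ln(7.202 × 0.8605) / (1.75 − 0.243) = ln(6.197) / 1.507 = 1.824/1.507 = 1.210 d.
L(t_c) = L₀ e^(−k_d t_c) = 48.0 × 0.7452 = 35.77 mg/L, and at the critical point k_r D_c = k_d L, so D_c = (0.243/1.75) × 35.77 = 4.967 mg/L.
Minimum DO = C_s − D_c = 7.94 − 4.967 = 2.973 mg/L.
x_c = v t_c = 0.887 m/s × 1.210 d × 86400 s/d = 92760 m ≈ 92.8 km.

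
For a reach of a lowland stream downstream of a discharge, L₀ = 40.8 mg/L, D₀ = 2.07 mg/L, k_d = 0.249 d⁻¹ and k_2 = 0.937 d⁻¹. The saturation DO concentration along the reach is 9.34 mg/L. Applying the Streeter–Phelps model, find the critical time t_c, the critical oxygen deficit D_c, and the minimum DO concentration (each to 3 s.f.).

t_c ≈ 1.71 d; D_c ≈ 7.09 mg/L; min DO ≈ 2.25 mg/L

With k_2/k_d = 3.763 and 1 − D₀(k_2−k_d)/(k_d L₀) = 0.8598,
t_c = ln(3.763 × 0.8598) / (0.937 − 0.249) = ln(3.236) / 0.6880 = 1.174/0.6880 = 1.707 d.
D_c = (k_d/k_2) L₀ e^(−k_d t_c) = (0.249/0.937) × 40.8 × e^(−0.249×1.707) = 0.2657 × 40.8 × 0.6538 = 7.089 mg/L.
Minimum DO = C_s − D_c = 9.34 − 7.089 = 2.251 mg/L.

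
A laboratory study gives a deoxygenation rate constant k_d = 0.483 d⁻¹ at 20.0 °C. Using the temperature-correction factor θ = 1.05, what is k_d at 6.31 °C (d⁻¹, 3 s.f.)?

k_d ≈ 0.248 d⁻¹

k_d(T₂) = k_d(T₁) · θ^(T₂−T₁) = 0.483 × 1.05^(6.31−20.0)
= 0.483 × 1.05^-13.7 = 0.483 × 0.5128 = 0.2477 d⁻¹.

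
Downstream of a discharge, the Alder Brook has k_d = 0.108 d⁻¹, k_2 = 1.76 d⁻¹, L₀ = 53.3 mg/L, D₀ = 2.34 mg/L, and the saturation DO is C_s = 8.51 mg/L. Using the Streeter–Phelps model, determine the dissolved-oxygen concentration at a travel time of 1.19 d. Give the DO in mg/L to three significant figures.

DO ≈ 5.59 mg/L

k_d L₀/(k_2−k_d) = 0.108×53.3/(1.76−0.108) = 5.756/1.652 = 3.485 mg/L.
e^(−k_d t) = e^(−0.108×1.190) = 0.8794; e^(−k_2 t) = e^(−1.76×1.190) = 0.1231.
D = 3.485 × (0.8794 − 0.1231) + 2.34 × 0.1231 = 2.635 + 0.2882 = 2.923 mg/L.
DO = C_s − D = 8.51 − 2.923 = 5.587 mg/L.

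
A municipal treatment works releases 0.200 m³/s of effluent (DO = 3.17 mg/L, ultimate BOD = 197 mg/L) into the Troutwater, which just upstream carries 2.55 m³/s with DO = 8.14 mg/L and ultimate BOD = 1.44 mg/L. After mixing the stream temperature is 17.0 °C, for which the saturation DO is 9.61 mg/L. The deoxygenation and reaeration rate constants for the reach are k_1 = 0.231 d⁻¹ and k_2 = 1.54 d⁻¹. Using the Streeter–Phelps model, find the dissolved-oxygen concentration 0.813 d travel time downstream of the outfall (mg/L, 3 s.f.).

Mixed DO = (2.55×8.14 + 0.200×3.17)/(2.55+0.200) = 21.39/2.750 = 7.779 mg/L.
Mixed L₀ = (2.55×1.44 + 0.200×197)/(2.750) = 43.07/2.750 = 15.66 mg/L.
Initial deficit D₀ = C_s − DO₀ = 9.61 − 7.779 = 1.831 mg/L.
D(0.813) = [0.231×15.66/(1.54−0.231)](e^(−0.231×0.813) − e^(−1.54×0.813)) + 1.831 e^(−1.54×0.813)
= 2.764 × (0.8288 − 0.2859) + 1.831 × 0.2859 = 2.024 mg/L.
DO = 9.61 − 2.024 = 7.586 mg/L.

DO ≈ 7.59 mg/L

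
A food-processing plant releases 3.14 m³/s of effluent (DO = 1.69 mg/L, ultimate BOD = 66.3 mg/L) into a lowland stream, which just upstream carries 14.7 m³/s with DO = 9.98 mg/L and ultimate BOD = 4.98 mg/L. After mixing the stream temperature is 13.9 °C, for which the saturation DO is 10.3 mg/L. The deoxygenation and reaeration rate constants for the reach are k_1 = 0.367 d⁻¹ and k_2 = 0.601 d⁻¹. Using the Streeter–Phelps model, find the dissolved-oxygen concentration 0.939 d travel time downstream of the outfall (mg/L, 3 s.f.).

DO ≈ 5.83 mg/L

Mixed DO = (14.7×9.98 + 3.14×1.69)/(14.7+3.14) = 152.0/17.84 = 8.521 mg/L.
Mixed L₀ = (14.7×4.98 + 3.14×66.3)/(17.84) = 281.4/17.84 = 15.77 mg/L.
Initial deficit D₀ = C_s − DO₀ = 10.3 − 8.521 = 1.779 mg/L.
D(0.939) = [0.367×15.77/(0.601−0.367)](e^(−0.367×0.939) − e^(−0.601×0.939)) + 1.779 e^(−0.601×0.939)
= 24.74 × (0.7085 − 0.5687) + 1.779 × 0.5687 = 4.469 mg/L.
DO = 10.3 − 4.469 = 5.831 mg/L.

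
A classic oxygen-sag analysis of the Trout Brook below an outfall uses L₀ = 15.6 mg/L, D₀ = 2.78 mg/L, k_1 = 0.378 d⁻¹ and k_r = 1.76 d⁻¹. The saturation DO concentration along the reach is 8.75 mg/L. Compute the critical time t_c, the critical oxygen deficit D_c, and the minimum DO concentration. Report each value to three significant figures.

With k_r/k_1 = 4.656 and 1 − D₀(k_r−k_1)/(k_1 L₀) = 0.3485,
t_c = ln(4.656 × 0.3485) / (1.76 − 0.378) = ln(1.622) / 1.382 = 0.4840/1.382 = 0.3502 d.
D_c = (k_1/k_r) L₀ e^(−k_1 t_c) = (0.378/1.76) × 15.6 × e^(−0.378×0.3502) = 0.2148 × 15.6 × 0.8760 = 2.935 mg/L.
Minimum DO = C_s − D_c = 8.75 − 2.935 = 5.815 mg/L.

t_c ≈ 0.350 d; D_c ≈ 2.94 mg/L; min DO ≈ 5.81 mg/L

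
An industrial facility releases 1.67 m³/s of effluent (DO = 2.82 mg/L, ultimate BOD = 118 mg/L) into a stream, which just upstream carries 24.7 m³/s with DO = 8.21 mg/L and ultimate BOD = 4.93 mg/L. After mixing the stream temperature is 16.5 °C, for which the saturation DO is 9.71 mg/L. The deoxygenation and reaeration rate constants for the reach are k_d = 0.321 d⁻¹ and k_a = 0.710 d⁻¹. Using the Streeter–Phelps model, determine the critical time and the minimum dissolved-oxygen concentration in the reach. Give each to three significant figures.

Mixed DO = (24.7×8.21 + 1.67×2.82)/(24.7+1.67) = 207.5/26.37 = 7.869 mg/L.
Mixed L₀ = (24.7×4.93 + 1.67×118)/(26.37) = 318.8/26.37 = 12.09 mg/L.
Initial deficit D₀ = C_s − DO₀ = 9.71 − 7.869 = 1.841 mg/L.
t_c = (1/0.3890) ln[(0.710/0.321)(1 − 1.841×0.3890/(0.321×12.09))] = 2.571 × ln(1.804) = 1.516 d.
D_c = (0.321/0.710) × 12.09 × e^(−0.321×1.516) = 0.4521 × 12.09 × 0.6147 = 3.360 mg/L.
Minimum DO = 9.71 − 3.360 = 6.350 mg/L.

t_c ≈ 1.52 d; minimum DO ≈ 6.35 mg/L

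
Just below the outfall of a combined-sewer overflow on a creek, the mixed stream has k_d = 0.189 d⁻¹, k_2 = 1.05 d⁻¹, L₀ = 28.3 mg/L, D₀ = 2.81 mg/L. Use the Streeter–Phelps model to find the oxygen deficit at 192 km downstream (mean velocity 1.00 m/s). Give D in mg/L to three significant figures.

Travel time t = x/v = 192 km / (1.00 m/s) = 192000 m / 1.00 m/s = 192000 s = 2.222 d.
k_d L₀/(k_2−k_d) = 0.189×28.3/(1.05−0.189) = 5.349/0.8610 = 6.212 mg/L.
e^(−k_d t) = e^(−0.189×2.222) = 0.6570; e^(−k_2 t) = e^(−1.05×2.222) = 0.09697.
D = 6.212 × (0.6570 − 0.09697) + 2.81 × 0.09697 = 3.479 + 0.2725 = 3.752 mg/L.

D ≈ 3.75 mg/L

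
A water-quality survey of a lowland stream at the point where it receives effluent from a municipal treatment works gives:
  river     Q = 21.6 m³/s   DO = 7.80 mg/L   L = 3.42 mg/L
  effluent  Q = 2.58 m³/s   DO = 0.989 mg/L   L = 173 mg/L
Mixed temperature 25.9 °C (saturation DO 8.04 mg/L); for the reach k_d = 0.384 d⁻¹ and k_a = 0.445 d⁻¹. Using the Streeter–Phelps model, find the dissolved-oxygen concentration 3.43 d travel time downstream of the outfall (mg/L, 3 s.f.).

Mixed DO = (21.6×7.80 + 2.58×0.989)/(21.6+2.58) = 171.0/24.18 = 7.073 mg/L.
Mixed L₀ = (21.6×3.42 + 2.58×173)/(24.18) = 520.2/24.18 = 21.51 mg/L.
Initial deficit D₀ = C_s − DO₀ = 8.04 − 7.073 = 0.9667 mg/L.
D(3.43) = [0.384×21.51/(0.445−0.384)](e^(−0.384×3.43) − e^(−0.445×3.43)) + 0.9667 e^(−0.445×3.43)
= 135.4 × (0.2679 − 0.2173) + 0.9667 × 0.2173 = 7.060 mg/L.
DO = 8.04 − 7.060 = 0.9799 mg/L.

DO ≈ 0.980 mg/L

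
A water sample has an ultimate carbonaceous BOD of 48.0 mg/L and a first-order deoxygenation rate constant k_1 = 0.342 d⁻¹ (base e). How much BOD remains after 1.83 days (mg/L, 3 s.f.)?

L ≈ 25.7 mg/L

L_t = L₀ e^(−k_1 t) = 48.0 × e^(−0.342×1.83) = 48.0 × 0.5348 = 25.67 mg/L.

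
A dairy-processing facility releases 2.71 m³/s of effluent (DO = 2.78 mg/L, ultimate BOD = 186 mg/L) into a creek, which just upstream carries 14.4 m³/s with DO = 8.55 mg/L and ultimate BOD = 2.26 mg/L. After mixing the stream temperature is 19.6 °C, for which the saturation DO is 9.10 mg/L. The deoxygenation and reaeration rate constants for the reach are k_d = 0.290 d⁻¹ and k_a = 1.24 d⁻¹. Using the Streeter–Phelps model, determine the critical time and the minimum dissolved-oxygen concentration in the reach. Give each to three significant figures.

t_c ≈ 1.35 d; minimum DO ≈ 4.15 mg/L

Mixed DO = (14.4×8.55 + 2.71×2.78)/(14.4+2.71) = 130.7/17.11 = 7.636 mg/L.
Mixed L₀ = (14.4×2.26 + 2.71×186)/(17.11) = 536.6/17.11 = 31.36 mg/L.
Initial deficit D₀ = C_s − DO₀ = 9.10 − 7.636 = 1.464 mg/L.
t_c = (1/0.9500) ln[(1.24/0.290)(1 − 1.464×0.9500/(0.290×31.36))] = 1.053 × ln(3.622) = 1.355 d.
D_c = (0.290/1.24) × 31.36 × e^(−0.290×1.355) = 0.2339 × 31.36 × 0.6751 = 4.952 mg/L.
Minimum DO = 9.10 − 4.952 = 4.148 mg/L.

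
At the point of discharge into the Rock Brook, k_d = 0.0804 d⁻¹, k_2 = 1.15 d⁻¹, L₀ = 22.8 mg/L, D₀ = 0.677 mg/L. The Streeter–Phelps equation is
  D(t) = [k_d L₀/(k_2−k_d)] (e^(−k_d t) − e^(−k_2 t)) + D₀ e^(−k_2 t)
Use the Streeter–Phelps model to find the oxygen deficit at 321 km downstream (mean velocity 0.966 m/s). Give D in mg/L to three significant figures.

D ≈ 1.25 mg/L

Travel time t = x/v = 321 km / (0.966 m/s) = 321000 m / 0.966 m/s = 332300 s = 3.846 d.
k_d L₀/(k_2−k_d) = 0.0804×22.8/(1.15−0.0804) = 1.833/1.070 = 1.714 mg/L.
e^(−k_d t) = e^(−0.0804×3.846) = 0.7340; e^(−k_2 t) = e^(−1.15×3.846) = 0.01200.
D = 1.714 × (0.7340 − 0.01200) + 0.677 × 0.01200 = 1.237 + 0.008123 = 1.246 mg/L.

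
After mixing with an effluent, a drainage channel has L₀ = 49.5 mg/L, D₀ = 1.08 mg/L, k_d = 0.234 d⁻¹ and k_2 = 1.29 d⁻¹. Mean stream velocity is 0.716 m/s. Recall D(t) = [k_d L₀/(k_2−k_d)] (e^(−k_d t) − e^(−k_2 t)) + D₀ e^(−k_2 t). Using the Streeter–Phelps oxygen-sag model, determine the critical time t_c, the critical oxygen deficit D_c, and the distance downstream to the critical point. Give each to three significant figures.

t_c ≈ 1.52 d; D_c ≈ 6.29 mg/L; x_c ≈ 93.9 km

At the critical point dD/dt = 0, so k_d L₀ e^(−k_d t) = k_2 D. Substituting D(t) from the Streeter–Phelps equation and solving for t gives
t_c = ln[(k_2/k_d)(1 − D₀(k_2−k_d)/(k_d L₀))] / (k_2−k_d).
Here k_2−k_d = 1.056 d⁻¹ and 1 − D₀(k_2−k_d)/(k_d L₀) = 1 − 1.08×1.056/(0.234×49.5) = 0.9015, so
t_c = ln(5.513 × 0.9015) / 1.056 = 1.603 / 1.056 = 1.518 d.
D_c = (k_d/k_2) L₀ e^(−k_d t_c) = (0.234/1.29) × 49.5 × e^(−0.234×1.518) = 0.1814 × 49.5 × 0.7010 = 6.294 mg/L.
x_c = v t_c = 0.716 m/s × 1.518 d × 86400 s/d = 93930 m ≈ 93.9 km.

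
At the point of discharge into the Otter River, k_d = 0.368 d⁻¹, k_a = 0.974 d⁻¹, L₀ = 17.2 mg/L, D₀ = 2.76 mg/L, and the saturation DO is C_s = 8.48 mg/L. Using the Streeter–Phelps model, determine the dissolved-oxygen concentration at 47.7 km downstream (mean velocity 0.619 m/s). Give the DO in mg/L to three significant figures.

DO ≈ 4.18 mg/L

Travel time t = x/v = 47.7 km / (0.619 m/s) = 47700 m / 0.619 m/s = 77060 s = 0.8919 d.
k_d L₀/(k_a−k_d) = 0.368×17.2/(0.974−0.368) = 6.330/0.6060 = 10.44 mg/L.
e^(−k_d t) = e^(−0.368×0.8919) = 0.7202; e^(−k_a t) = e^(−0.974×0.8919) = 0.4195.
D = 10.44 × (0.7202 − 0.4195) + 2.76 × 0.4195 = 3.141 + 1.158 = 4.299 mg/L.
DO = C_s − D = 8.48 − 4.299 = 4.181 mg/L.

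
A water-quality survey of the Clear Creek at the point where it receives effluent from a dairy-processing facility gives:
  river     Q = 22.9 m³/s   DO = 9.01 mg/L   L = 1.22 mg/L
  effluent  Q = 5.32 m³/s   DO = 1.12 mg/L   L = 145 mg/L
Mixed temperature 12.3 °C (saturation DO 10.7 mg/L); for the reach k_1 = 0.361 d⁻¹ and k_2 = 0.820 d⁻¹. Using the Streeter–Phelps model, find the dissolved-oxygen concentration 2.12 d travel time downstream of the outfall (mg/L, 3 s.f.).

Mixed DO = (22.9×9.01 + 5.32×1.12)/(22.9+5.32) = 212.3/28.22 = 7.523 mg/L.
Mixed L₀ = (22.9×1.22 + 5.32×145)/(28.22) = 799.3/28.22 = 28.33 mg/L.
Initial deficit D₀ = C_s − DO₀ = 10.7 − 7.523 = 3.177 mg/L.
D(2.12) = [0.361×28.33/(0.820−0.361)](e^(−0.361×2.12) − e^(−0.820×2.12)) + 3.177 e^(−0.820×2.12)
= 22.28 × (0.4652 − 0.1758) + 3.177 × 0.1758 = 7.005 mg/L.
DO = 10.7 − 7.005 = 3.695 mg/L.

DO ≈ 3.69 mg/L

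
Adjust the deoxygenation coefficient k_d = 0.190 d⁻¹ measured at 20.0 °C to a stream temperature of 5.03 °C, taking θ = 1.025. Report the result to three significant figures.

k_d(T₂) = k_d(T₁) · θ^(T₂−T₁) = 0.190 × 1.025^(5.03−20.0)
= 0.190 × 1.025^-15.0 = 0.190 × 0.6910 = 0.1313 d⁻¹.

k_d ≈ 0.131 d⁻¹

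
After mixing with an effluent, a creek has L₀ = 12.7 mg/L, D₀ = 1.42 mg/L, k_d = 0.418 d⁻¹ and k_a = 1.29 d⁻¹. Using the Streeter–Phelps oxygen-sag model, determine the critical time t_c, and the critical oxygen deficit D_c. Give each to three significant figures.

t_c ≈ 0.988 d; D_c ≈ 2.72 mg/L

t_c = [1/(k_a−k_d)] ln[(k_a/k_d)(1 − D₀(k_a−k_d)/(k_d L₀))]
= [1/(1.29−0.418)] ln[(1.29/0.418)(1 − 1.42×0.8720/(0.418×12.7))]
= (1/0.8720) ln[3.086 × 0.7667] = 1.147 × ln(2.366) = 1.147 × 0.8613 = 0.9878 d.
L(t_c) = L₀ e^(−k_d t_c) = 12.7 × 0.6617 = 8.404 mg/L, and at the critical point k_a D_c = k_d L, so D_c = (0.418/1.29) × 8.404 = 2.723 mg/L.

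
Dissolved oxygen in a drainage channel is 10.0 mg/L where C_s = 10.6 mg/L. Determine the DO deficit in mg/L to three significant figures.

D = C_s − C = 10.6 − 10.0 = 0.600 mg/L.

D ≈ 0.600 mg/L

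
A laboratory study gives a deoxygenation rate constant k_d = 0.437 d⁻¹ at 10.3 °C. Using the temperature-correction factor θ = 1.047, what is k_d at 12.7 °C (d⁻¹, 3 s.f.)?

k_d(T₂) = k_d(T₁) · θ^(T₂−T₁) = 0.437 × 1.047^(12.7−10.3)
= 0.437 × 1.047^2.40 = 0.437 × 1.117 = 0.4879 d⁻¹.

k_d ≈ 0.488 d⁻¹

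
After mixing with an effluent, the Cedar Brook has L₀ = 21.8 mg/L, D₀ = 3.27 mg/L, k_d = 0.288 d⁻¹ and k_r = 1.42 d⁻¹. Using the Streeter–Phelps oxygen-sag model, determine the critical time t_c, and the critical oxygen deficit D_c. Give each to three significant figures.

With k_r/k_d = 4.931 and 1 − D₀(k_r−k_d)/(k_d L₀) = 0.4104,
t_c = ln(4.931 × 0.4104) / (1.42 − 0.288) = ln(2.024) / 1.132 = 0.7049/1.132 = 0.6227 d.
L(t_c) = L₀ e^(−k_d t_c) = 21.8 × 0.8358 = 18.22 mg/L, and at the critical point k_r D_c = k_d L, so D_c = (0.288/1.42) × 18.22 = 3.696 mg/L.

t_c ≈ 0.623 d; D_c ≈ 3.70 mg/L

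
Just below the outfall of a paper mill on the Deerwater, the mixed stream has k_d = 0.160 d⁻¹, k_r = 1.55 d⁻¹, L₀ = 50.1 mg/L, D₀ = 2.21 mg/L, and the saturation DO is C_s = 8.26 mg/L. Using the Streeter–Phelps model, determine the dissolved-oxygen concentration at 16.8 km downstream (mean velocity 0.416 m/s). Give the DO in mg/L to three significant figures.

Travel time t = x/v = 16.8 km / (0.416 m/s) = 16800 m / 0.416 m/s = 40380 s = 0.4674 d.
k_d L₀/(k_r−k_d) = 0.160×50.1/(1.55−0.160) = 8.016/1.390 = 5.767 mg/L.
e^(−k_d t) = e^(−0.160×0.4674) = 0.9279; e^(−k_r t) = e^(−1.55×0.4674) = 0.4846.
D = 5.767 × (0.9279 − 0.4846) + 2.21 × 0.4846 = 2.557 + 1.071 = 3.628 mg/L.
DO = C_s − D = 8.26 − 3.628 = 4.632 mg/L.

DO ≈ 4.63 mg/L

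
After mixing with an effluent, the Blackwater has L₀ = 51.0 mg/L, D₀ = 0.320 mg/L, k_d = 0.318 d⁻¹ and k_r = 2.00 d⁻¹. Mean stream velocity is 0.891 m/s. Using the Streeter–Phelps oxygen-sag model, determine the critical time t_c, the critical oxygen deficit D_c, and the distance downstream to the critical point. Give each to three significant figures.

t_c ≈ 1.07 d; D_c ≈ 5.76 mg/L; x_c ≈ 82.6 km

t_c = [1/(k_r−k_d)] ln[(k_r/k_d)(1 − D₀(k_r−k_d)/(k_d L₀))]
= [1/(2.00−0.318)] ln[(2.00/0.318)(1 − 0.320×1.682/(0.318×51.0))]
= (1/1.682) ln[6.289 × 0.9668] = 0.5945 × ln(6.081) = 0.5945 × 1.805 = 1.073 d.
D_c = (k_d/k_r) L₀ e^(−k_d t_c) = (0.318/2.00) × 51.0 × e^(−0.318×1.073) = 0.1590 × 51.0 × 0.7109 = 5.764 mg/L.
x_c = v t_c = 0.891 m/s × 1.073 d × 86400 s/d = 82620 m ≈ 82.6 km.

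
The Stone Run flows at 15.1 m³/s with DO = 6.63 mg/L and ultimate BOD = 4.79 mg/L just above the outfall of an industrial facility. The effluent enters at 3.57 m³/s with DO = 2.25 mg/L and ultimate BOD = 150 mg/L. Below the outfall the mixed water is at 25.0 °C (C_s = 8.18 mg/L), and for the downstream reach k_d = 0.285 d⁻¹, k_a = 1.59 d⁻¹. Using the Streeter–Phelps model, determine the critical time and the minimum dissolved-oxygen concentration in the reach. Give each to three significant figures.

t_c ≈ 1.00 d; minimum DO ≈ 3.80 mg/L

Mixed DO = (15.1×6.63 + 3.57×2.25)/(15.1+3.57) = 108.1/18.67 = 5.792 mg/L.
Mixed L₀ = (15.1×4.79 + 3.57×150)/(18.67) = 607.8/18.67 = 32.56 mg/L.
Initial deficit D₀ = C_s − DO₀ = 8.18 − 5.792 = 2.388 mg/L.
t_c = (1/1.305) ln[(1.59/0.285)(1 − 2.388×1.305/(0.285×32.56))] = 0.7663 × ln(3.706) = 1.004 d.
D_c = (0.285/1.59) × 32.56 × e^(−0.285×1.004) = 0.1792 × 32.56 × 0.7512 = 4.384 mg/L.
Minimum DO = 8.18 − 4.384 = 3.796 mg/L.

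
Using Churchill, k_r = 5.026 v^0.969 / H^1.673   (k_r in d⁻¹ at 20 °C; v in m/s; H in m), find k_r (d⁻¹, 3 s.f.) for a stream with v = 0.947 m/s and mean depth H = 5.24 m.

k_r ≈ 0.298 d⁻¹

k_r = 5.026 × 0.947^0.969 / 5.24^1.673 = 5.026 × 0.9486 / 15.98 = 0.2984 d⁻¹.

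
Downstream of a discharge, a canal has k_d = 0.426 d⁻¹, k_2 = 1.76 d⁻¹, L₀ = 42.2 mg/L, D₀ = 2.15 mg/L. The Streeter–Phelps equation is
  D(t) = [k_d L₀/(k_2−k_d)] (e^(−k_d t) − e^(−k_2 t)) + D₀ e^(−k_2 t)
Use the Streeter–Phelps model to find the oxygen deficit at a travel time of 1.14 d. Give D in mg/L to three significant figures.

D ≈ 6.77 mg/L

k_d L₀/(k_2−k_d) = 0.426×42.2/(1.76−0.426) = 17.98/1.334 = 13.48 mg/L.
e^(−k_d t) = e^(−0.426×1.140) = 0.6153; e^(−k_2 t) = e^(−1.76×1.140) = 0.1345.
D = 13.48 × (0.6153 − 0.1345) + 2.15 × 0.1345 = 6.480 + 0.2891 = 6.769 mg/L.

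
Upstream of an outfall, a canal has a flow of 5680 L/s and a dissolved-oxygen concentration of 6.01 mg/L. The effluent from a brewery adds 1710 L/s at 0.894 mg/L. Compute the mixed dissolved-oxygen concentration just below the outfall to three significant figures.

4.83 mg/L

Flow-weighted mixing: C = (Q_r C_r + Q_w C_w)/(Q_r + Q_w)
= (5680×6.01 + 1710×0.894)/(5680 + 1710) = 35670/7390 = 4.826 mg/L.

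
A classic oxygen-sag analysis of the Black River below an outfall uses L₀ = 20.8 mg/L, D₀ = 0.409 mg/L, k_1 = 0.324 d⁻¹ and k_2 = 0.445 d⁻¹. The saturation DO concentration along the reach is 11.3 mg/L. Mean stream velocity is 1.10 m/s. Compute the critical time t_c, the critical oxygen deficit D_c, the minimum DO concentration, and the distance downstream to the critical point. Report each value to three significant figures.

t_c ≈ 2.56 d; D_c ≈ 6.60 mg/L; min DO ≈ 4.70 mg/L; x_c ≈ 243 km

With k_2/k_1 = 1.373 and 1 − D₀(k_2−k_1)/(k_1 L₀) = 0.9927,
t_c = ln(1.373 × 0.9927) / (0.445 − 0.324) = ln(1.363) / 0.1210 = 0.3100/0.1210 = 2.562 d.
D_c = (k_1/k_2) L₀ e^(−k_1 t_c) = (0.324/0.445) × 20.8 × e^(−0.324×2.562) = 0.7281 × 20.8 × 0.4361 = 6.604 mg/L.
Minimum DO = C_s − D_c = 11.3 − 6.604 = 4.696 mg/L.
x_c = v t_c = 1.10 m/s × 2.562 d × 86400 s/d = 243500 m ≈ 243 km.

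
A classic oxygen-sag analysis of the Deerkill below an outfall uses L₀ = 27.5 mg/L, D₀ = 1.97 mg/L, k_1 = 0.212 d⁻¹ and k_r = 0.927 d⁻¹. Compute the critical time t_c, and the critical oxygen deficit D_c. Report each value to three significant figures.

t_c = [1/(k_r−k_1)] ln[(k_r/k_1)(1 − D₀(k_r−k_1)/(k_1 L₀))]
= [1/(0.927−0.212)] ln[(0.927/0.212)(1 − 1.97×0.7150/(0.212×27.5))]
= (1/0.7150) ln[4.373 × 0.7584] = 1.399 × ln(3.316) = 1.399 × 1.199 = 1.677 d.
L(t_c) = L₀ e^(−k_1 t_c) = 27.5 × 0.7009 = 19.27 mg/L, and at the critical point k_r D_c = k_1 L, so D_c = (0.212/0.927) × 19.27 = 4.408 mg/L.

t_c ≈ 1.68 d; D_c ≈ 4.41 mg/L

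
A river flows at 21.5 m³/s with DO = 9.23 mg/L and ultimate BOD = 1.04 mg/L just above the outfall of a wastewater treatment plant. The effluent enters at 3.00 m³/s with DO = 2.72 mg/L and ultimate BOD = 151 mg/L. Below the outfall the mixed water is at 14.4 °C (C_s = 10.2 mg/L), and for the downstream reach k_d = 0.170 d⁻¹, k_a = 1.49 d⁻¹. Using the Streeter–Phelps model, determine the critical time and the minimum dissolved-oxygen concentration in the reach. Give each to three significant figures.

t_c ≈ 0.714 d; minimum DO ≈ 8.24 mg/L

Mixed DO = (21.5×9.23 + 3.00×2.72)/(21.5+3.00) = 206.6/24.50 = 8.433 mg/L.
Mixed L₀ = (21.5×1.04 + 3.00×151)/(24.50) = 475.4/24.50 = 19.40 mg/L.
Initial deficit D₀ = C_s − DO₀ = 10.2 − 8.433 = 1.767 mg/L.
t_c = (1/1.320) ln[(1.49/0.170)(1 − 1.767×1.320/(0.170×19.40))] = 0.7576 × ln(2.566) = 0.7140 d.
D_c = (0.170/1.49) × 19.40 × e^(−0.170×0.7140) = 0.1141 × 19.40 × 0.8857 = 1.961 mg/L.
Minimum DO = 10.2 − 1.961 = 8.239 mg/L.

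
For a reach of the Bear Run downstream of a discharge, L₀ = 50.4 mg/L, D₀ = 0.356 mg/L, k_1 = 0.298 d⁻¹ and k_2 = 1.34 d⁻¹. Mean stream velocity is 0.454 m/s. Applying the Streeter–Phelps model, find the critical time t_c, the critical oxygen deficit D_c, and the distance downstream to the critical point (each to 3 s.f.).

t_c = [1/(k_2−k_1)] ln[(k_2/k_1)(1 − D₀(k_2−k_1)/(k_1 L₀))]
= [1/(1.34−0.298)] ln[(1.34/0.298)(1 − 0.356×1.042/(0.298×50.4))]
= (1/1.042) ln[4.497 × 0.9753] = 0.9597 × ln(4.386) = 0.9597 × 1.478 = 1.419 d.
L(t_c) = L₀ e^(−k_1 t_c) = 50.4 × 0.6552 = 33.02 mg/L, and at the critical point k_2 D_c = k_1 L, so D_c = (0.298/1.34) × 33.02 = 7.344 mg/L.
x_c = v t_c = 0.454 m/s × 1.419 d × 86400 s/d = 55650 m ≈ 55.7 km.

t_c ≈ 1.42 d; D_c ≈ 7.34 mg/L; x_c ≈ 55.7 km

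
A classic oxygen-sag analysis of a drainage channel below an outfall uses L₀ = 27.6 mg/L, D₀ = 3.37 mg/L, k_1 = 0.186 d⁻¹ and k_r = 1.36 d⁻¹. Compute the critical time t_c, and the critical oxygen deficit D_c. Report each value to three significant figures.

t_c ≈ 0.440 d; D_c ≈ 3.48 mg/L

At the critical point dD/dt = 0, so k_1 L₀ e^(−k_1 t) = k_r D. Substituting D(t) from the Streeter–Phelps equation and solving for t gives
t_c = ln[(k_r/k_1)(1 − D₀(k_r−k_1)/(k_1 L₀))] / (k_r−k_1).
Here k_r−k_1 = 1.174 d⁻¹ and 1 − D₀(k_r−k_1)/(k_1 L₀) = 1 − 3.37×1.174/(0.186×27.6) = 0.2293, so
t_c = ln(7.312 × 0.2293) / 1.174 = 0.5168 / 1.174 = 0.4402 d.
L(t_c) = L₀ e^(−k_1 t_c) = 27.6 × 0.9214 = 25.43 mg/L, and at the critical point k_r D_c = k_1 L, so D_c = (0.186/1.36) × 25.43 = 3.478 mg/L.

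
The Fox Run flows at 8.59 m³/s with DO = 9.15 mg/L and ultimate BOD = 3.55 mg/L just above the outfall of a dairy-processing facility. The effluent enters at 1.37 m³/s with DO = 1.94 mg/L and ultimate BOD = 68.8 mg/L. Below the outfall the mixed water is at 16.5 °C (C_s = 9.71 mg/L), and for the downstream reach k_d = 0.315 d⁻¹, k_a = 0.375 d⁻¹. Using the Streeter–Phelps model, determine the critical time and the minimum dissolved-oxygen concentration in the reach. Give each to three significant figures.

t_c ≈ 2.51 d; minimum DO ≈ 4.93 mg/L

Mixed DO = (8.59×9.15 + 1.37×1.94)/(8.59+1.37) = 81.26/9.960 = 8.158 mg/L.
Mixed L₀ = (8.59×3.55 + 1.37×68.8)/(9.960) = 124.8/9.960 = 12.53 mg/L.
Initial deficit D₀ = C_s − DO₀ = 9.71 − 8.158 = 1.552 mg/L.
t_c = (1/0.06000) ln[(0.375/0.315)(1 − 1.552×0.06000/(0.315×12.53))] = 16.67 × ln(1.162) = 2.508 d.
D_c = (0.315/0.375) × 12.53 × e^(−0.315×2.508) = 0.8400 × 12.53 × 0.4539 = 4.775 mg/L.
Minimum DO = 9.71 − 4.775 = 4.935 mg/L.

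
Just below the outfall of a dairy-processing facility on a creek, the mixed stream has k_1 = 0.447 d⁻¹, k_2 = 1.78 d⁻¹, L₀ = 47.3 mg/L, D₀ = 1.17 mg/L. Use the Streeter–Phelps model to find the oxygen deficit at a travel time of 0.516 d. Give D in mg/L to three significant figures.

k_1 L₀/(k_2−k_1) = 0.447×47.3/(1.78−0.447) = 21.14/1.333 = 15.86 mg/L.
e^(−k_1 t) = e^(−0.447×0.5160) = 0.7940; e^(−k_2 t) = e^(−1.78×0.5160) = 0.3991.
D = 15.86 × (0.7940 − 0.3991) + 1.17 × 0.3991 = 6.263 + 0.4670 = 6.730 mg/L.

D ≈ 6.73 mg/L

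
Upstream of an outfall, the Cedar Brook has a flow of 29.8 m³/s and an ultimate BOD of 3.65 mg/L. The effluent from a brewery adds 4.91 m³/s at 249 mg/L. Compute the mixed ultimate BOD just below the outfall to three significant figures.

Flow-weighted mixing: C = (Q_r C_r + Q_w C_w)/(Q_r + Q_w)
= (29.8×3.65 + 4.91×249)/(29.8 + 4.91) = 1331/34.71 = 38.36 mg/L.

38.4 mg/L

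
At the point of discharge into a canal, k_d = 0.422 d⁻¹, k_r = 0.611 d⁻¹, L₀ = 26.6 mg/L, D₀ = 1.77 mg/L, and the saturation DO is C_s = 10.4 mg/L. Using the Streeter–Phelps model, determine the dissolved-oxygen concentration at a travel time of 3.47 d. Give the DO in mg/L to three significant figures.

k_d L₀/(k_r−k_d) = 0.422×26.6/(0.611−0.422) = 11.23/0.1890 = 59.39 mg/L.
e^(−k_d t) = e^(−0.422×3.470) = 0.2312; e^(−k_r t) = e^(−0.611×3.470) = 0.1200.
D = 59.39 × (0.2312 − 0.1200) + 1.77 × 0.1200 = 6.606 + 0.2124 = 6.818 mg/L.
DO = C_s − D = 10.4 − 6.818 = 3.582 mg/L.

DO ≈ 3.58 mg/L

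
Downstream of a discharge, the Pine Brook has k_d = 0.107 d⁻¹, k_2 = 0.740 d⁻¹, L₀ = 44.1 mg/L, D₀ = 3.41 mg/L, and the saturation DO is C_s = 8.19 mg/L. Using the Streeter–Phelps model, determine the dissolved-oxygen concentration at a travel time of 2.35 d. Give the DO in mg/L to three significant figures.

k_d L₀/(k_2−k_d) = 0.107×44.1/(0.740−0.107) = 4.719/0.6330 = 7.455 mg/L.
e^(−k_d t) = e^(−0.107×2.350) = 0.7777; e^(−k_2 t) = e^(−0.740×2.350) = 0.1757.
D = 7.455 × (0.7777 − 0.1757) + 3.41 × 0.1757 = 4.487 + 0.5991 = 5.087 mg/L.
DO = C_s − D = 8.19 − 5.087 = 3.103 mg/L.

DO ≈ 3.10 mg/L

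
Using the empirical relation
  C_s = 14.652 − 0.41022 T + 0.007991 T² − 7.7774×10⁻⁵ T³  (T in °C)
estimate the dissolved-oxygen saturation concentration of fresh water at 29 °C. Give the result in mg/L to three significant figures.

C_s ≈ 7.58 mg/L

C_s = 14.652 − 0.41022×29 + 0.007991×29² − 7.7774×10⁻⁵×29³ = 7.579 mg/L.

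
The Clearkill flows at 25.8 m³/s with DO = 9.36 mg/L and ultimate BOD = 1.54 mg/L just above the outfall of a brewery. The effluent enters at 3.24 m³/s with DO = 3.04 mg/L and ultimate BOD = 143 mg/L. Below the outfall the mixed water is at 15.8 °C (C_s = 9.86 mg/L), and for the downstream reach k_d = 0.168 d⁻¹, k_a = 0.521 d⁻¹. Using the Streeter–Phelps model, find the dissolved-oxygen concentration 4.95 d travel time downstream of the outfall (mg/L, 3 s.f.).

DO ≈ 6.80 mg/L

Mixed DO = (25.8×9.36 + 3.24×3.04)/(25.8+3.24) = 251.3/29.04 = 8.655 mg/L.
Mixed L₀ = (25.8×1.54 + 3.24×143)/(29.04) = 503.1/29.04 = 17.32 mg/L.
Initial deficit D₀ = C_s − DO₀ = 9.86 − 8.655 = 1.205 mg/L.
D(4.95) = [0.168×17.32/(0.521−0.168)](e^(−0.168×4.95) − e^(−0.521×4.95)) + 1.205 e^(−0.521×4.95)
= 8.244 × (0.4354 − 0.07585) + 1.205 × 0.07585 = 3.055 mg/L.
DO = 9.86 − 3.055 = 6.805 mg/L.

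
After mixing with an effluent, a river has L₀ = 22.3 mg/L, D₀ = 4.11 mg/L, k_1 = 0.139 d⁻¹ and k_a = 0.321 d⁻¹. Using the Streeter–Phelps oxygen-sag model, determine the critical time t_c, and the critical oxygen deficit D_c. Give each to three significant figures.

t_c ≈ 3.08 d; D_c ≈ 6.29 mg/L

t_c = [1/(k_a−k_1)] ln[(k_a/k_1)(1 − D₀(k_a−k_1)/(k_1 L₀))]
= [1/(0.321−0.139)] ln[(0.321/0.139)(1 − 4.11×0.1820/(0.139×22.3))]
= (1/0.1820) ln[2.309 × 0.7587] = 5.495 × ln(1.752) = 5.495 × 0.5608 = 3.081 d.
D_c = (k_1/k_a) L₀ e^(−k_1 t_c) = (0.139/0.321) × 22.3 × e^(−0.139×3.081) = 0.4330 × 22.3 × 0.6516 = 6.292 mg/L.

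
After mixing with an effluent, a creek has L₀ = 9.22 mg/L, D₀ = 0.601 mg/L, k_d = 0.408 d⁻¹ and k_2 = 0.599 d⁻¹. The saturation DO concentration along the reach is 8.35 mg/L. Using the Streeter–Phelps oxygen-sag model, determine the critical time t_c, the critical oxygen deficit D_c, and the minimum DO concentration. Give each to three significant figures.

t_c = [1/(k_2−k_d)] ln[(k_2/k_d)(1 − D₀(k_2−k_d)/(k_d L₀))]
= [1/(0.599−0.408)] ln[(0.599/0.408)(1 − 0.601×0.1910/(0.408×9.22))]
= (1/0.1910) ln[1.468 × 0.9695] = 5.236 × ln(1.423) = 5.236 × 0.3530 = 1.848 d.
D_c = (k_d/k_2) L₀ e^(−k_d t_c) = (0.408/0.599) × 9.22 × e^(−0.408×1.848) = 0.6811 × 9.22 × 0.4705 = 2.954 mg/L.
Minimum DO = C_s − D_c = 8.35 − 2.954 = 5.396 mg/L.

t_c ≈ 1.85 d; D_c ≈ 2.95 mg/L; min DO ≈ 5.40 mg/L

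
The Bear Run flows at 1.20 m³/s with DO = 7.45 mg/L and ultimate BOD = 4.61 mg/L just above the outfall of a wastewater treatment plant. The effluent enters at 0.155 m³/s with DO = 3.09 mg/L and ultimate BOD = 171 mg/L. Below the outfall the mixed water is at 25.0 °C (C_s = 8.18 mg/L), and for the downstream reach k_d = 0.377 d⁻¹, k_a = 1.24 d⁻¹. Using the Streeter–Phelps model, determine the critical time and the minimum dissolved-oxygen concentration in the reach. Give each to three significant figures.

t_c ≈ 1.23 d; minimum DO ≈ 3.66 mg/L

Mixed DO = (1.20×7.45 + 0.155×3.09)/(1.20+0.155) = 9.419/1.355 = 6.951 mg/L.
Mixed L₀ = (1.20×4.61 + 0.155×171)/(1.355) = 32.04/1.355 = 23.64 mg/L.
Initial deficit D₀ = C_s − DO₀ = 8.18 − 6.951 = 1.229 mg/L.
t_c = (1/0.8630) ln[(1.24/0.377)(1 − 1.229×0.8630/(0.377×23.64))] = 1.159 × ln(2.898) = 1.233 d.
D_c = (0.377/1.24) × 23.64 × e^(−0.377×1.233) = 0.3040 × 23.64 × 0.6283 = 4.516 mg/L.
Minimum DO = 8.18 − 4.516 = 3.664 mg/L.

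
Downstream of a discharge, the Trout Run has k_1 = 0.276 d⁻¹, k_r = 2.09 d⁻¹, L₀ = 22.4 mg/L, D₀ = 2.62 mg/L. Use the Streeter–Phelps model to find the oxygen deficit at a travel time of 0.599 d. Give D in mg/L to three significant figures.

k_1 L₀/(k_r−k_1) = 0.276×22.4/(2.09−0.276) = 6.182/1.814 = 3.408 mg/L.
e^(−k_1 t) = e^(−0.276×0.5990) = 0.8476; e^(−k_r t) = e^(−2.09×0.5990) = 0.2860.
D = 3.408 × (0.8476 − 0.2860) + 2.62 × 0.2860 = 1.914 + 0.7492 = 2.663 mg/L.

D ≈ 2.66 mg/L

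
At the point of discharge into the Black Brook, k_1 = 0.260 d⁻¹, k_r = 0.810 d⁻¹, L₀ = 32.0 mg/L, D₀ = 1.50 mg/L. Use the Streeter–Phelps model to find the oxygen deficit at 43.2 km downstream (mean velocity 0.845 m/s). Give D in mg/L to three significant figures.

Travel time t = x/v = 43.2 km / (0.845 m/s) = 43200 m / 0.845 m/s = 51120 s = 0.5917 d.
k_1 L₀/(k_r−k_1) = 0.260×32.0/(0.810−0.260) = 8.320/0.5500 = 15.13 mg/L.
e^(−k_1 t) = e^(−0.260×0.5917) = 0.8574; e^(−k_r t) = e^(−0.810×0.5917) = 0.6192.
D = 15.13 × (0.8574 − 0.6192) + 1.50 × 0.6192 = 3.603 + 0.9288 = 4.532 mg/L.

D ≈ 4.53 mg/L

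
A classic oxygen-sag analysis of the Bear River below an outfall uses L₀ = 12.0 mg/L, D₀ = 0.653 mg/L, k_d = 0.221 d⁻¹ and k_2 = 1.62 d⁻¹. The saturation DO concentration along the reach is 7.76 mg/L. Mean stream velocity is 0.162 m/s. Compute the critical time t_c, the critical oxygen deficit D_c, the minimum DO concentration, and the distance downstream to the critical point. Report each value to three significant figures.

At the critical point dD/dt = 0, so k_d L₀ e^(−k_d t) = k_2 D. Substituting D(t) from the Streeter–Phelps equation and solving for t gives
t_c = ln[(k_2/k_d)(1 − D₀(k_2−k_d)/(k_d L₀))] / (k_2−k_d).
Here k_2−k_d = 1.399 d⁻¹ and 1 − D₀(k_2−k_d)/(k_d L₀) = 1 − 0.653×1.399/(0.221×12.0) = 0.6555, so
t_c = ln(7.330 × 0.6555) / 1.399 = 1.570 / 1.399 = 1.122 d.
L(t_c) = L₀ e^(−k_d t_c) = 12.0 × 0.7804 = 9.365 mg/L, and at the critical point k_2 D_c = k_d L, so D_c = (0.221/1.62) × 9.365 = 1.278 mg/L.
Minimum DO = C_s − D_c = 7.76 − 1.278 = 6.482 mg/L.
x_c = v t_c = 0.162 m/s × 1.122 d × 86400 s/d = 15700 m ≈ 15.7 km.

t_c ≈ 1.12 d; D_c ≈ 1.28 mg/L; min DO ≈ 6.48 mg/L; x_c ≈ 15.7 km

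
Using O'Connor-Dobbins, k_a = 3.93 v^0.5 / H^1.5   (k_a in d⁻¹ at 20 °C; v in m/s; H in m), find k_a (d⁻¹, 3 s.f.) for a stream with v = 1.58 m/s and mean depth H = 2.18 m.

k_a ≈ 1.53 d⁻¹

k_a = 3.93 × 1.58^0.5 / 2.18^1.5 = 3.93 × 1.257 / 3.219 = 1.535 d⁻¹.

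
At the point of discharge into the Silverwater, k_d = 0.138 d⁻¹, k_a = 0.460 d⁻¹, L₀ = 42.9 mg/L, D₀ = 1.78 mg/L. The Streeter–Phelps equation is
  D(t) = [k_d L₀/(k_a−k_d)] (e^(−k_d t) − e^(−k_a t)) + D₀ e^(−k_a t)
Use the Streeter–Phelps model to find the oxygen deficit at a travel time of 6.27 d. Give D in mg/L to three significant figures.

D ≈ 6.81 mg/L

k_d L₀/(k_a−k_d) = 0.138×42.9/(0.460−0.138) = 5.920/0.3220 = 18.39 mg/L.
e^(−k_d t) = e^(−0.138×6.270) = 0.4209; e^(−k_a t) = e^(−0.460×6.270) = 0.05590.
D = 18.39 × (0.4209 − 0.05590) + 1.78 × 0.05590 = 6.712 + 0.09950 = 6.811 mg/L.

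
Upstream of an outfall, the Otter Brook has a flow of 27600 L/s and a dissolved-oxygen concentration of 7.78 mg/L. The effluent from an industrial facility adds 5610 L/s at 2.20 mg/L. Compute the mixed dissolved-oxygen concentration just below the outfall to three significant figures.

Flow-weighted mixing: C = (Q_r C_r + Q_w C_w)/(Q_r + Q_w)
= (27600×7.78 + 5610×2.20)/(27600 + 5610) = 227100/33210 = 6.837 mg/L.

6.84 mg/L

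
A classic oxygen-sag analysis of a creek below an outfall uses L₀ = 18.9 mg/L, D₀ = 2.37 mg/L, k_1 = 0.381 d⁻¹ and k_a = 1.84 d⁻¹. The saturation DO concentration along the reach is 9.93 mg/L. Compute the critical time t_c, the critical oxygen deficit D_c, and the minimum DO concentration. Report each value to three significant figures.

t_c ≈ 0.631 d; D_c ≈ 3.08 mg/L; min DO ≈ 6.85 mg/L

t_c = [1/(k_a−k_1)] ln[(k_a/k_1)(1 − D₀(k_a−k_1)/(k_1 L₀))]
= [1/(1.84−0.381)] ln[(1.84/0.381)(1 − 2.37×1.459/(0.381×18.9))]
= (1/1.459) ln[4.829 × 0.5198] = 0.6854 × ln(2.510) = 0.6854 × 0.9204 = 0.6309 d.
L(t_c) = L₀ e^(−k_1 t_c) = 18.9 × 0.7863 = 14.86 mg/L, and at the critical point k_a D_c = k_1 L, so D_c = (0.381/1.84) × 14.86 = 3.077 mg/L.
Minimum DO = C_s − D_c = 9.93 − 3.077 = 6.853 mg/L.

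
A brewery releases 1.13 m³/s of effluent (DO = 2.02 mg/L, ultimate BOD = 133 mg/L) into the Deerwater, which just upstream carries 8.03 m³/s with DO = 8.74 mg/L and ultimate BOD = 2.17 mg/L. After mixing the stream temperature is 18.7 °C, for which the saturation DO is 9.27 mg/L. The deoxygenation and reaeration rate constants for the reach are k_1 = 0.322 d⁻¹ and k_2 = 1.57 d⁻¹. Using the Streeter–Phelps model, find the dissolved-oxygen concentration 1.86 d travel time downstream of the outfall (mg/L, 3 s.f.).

Mixed DO = (8.03×8.74 + 1.13×2.02)/(8.03+1.13) = 72.46/9.160 = 7.911 mg/L.
Mixed L₀ = (8.03×2.17 + 1.13×133)/(9.160) = 167.7/9.160 = 18.31 mg/L.
Initial deficit D₀ = C_s − DO₀ = 9.27 − 7.911 = 1.359 mg/L.
D(1.86) = [0.322×18.31/(1.57−0.322)](e^(−0.322×1.86) − e^(−1.57×1.86)) + 1.359 e^(−1.57×1.86)
= 4.724 × (0.5494 − 0.05392) + 1.359 × 0.05392 = 2.414 mg/L.
DO = 9.27 − 2.414 = 6.856 mg/L.

DO ≈ 6.86 mg/L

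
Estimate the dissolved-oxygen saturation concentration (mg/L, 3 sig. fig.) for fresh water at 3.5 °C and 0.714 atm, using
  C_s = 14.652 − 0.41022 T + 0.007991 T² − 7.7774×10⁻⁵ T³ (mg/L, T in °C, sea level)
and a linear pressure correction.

C_s ≈ 9.50 mg/L

At sea level: C_s = 14.652 − 0.41022×3.5 + 0.007991×3.5² − 7.7774×10⁻⁵×3.5³ = 13.31 mg/L.
Pressure correction: C_s' = 13.31 × 0.714 = 9.504 mg/L.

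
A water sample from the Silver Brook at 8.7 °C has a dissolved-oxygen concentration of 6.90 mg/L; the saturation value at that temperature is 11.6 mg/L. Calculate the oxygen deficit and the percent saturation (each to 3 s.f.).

D = C_s − C = 11.6 − 6.90 = 4.70 mg/L.
% saturation = 6.90/11.6 × 100 = 59.5 %.

D ≈ 4.70 mg/L; 59.5 % saturation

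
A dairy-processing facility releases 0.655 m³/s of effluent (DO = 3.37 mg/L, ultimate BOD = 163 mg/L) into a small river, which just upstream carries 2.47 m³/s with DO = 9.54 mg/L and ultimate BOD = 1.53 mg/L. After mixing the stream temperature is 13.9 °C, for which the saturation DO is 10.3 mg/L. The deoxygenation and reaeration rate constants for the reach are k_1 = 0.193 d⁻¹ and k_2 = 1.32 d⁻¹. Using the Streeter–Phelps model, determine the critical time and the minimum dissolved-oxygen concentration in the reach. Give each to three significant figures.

Mixed DO = (2.47×9.54 + 0.655×3.37)/(2.47+0.655) = 25.77/3.125 = 8.247 mg/L.
Mixed L₀ = (2.47×1.53 + 0.655×163)/(3.125) = 110.5/3.125 = 35.37 mg/L.
Initial deficit D₀ = C_s − DO₀ = 10.3 − 8.247 = 2.053 mg/L.
t_c = (1/1.127) ln[(1.32/0.193)(1 − 2.053×1.127/(0.193×35.37))] = 0.8873 × ln(4.521) = 1.339 d.
D_c = (0.193/1.32) × 35.37 × e^(−0.193×1.339) = 0.1462 × 35.37 × 0.7723 = 3.994 mg/L.
Minimum DO = 10.3 − 3.994 = 6.306 mg/L.

t_c ≈ 1.34 d; minimum DO ≈ 6.31 mg/L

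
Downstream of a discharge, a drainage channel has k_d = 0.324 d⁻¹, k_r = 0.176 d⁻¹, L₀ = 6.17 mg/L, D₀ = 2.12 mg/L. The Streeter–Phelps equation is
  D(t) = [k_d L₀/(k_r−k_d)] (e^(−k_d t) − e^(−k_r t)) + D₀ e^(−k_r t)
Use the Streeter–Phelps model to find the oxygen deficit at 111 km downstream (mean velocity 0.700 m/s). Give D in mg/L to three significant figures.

D ≈ 3.86 mg/L

Travel time t = x/v = 111 km / (0.700 m/s) = 111000 m / 0.700 m/s = 158600 s = 1.835 d.
k_d L₀/(k_r−k_d) = 0.324×6.17/(0.176−0.324) = 1.999/-0.1480 = -13.51 mg/L.
e^(−k_d t) = e^(−0.324×1.835) = 0.5518; e^(−k_r t) = e^(−0.176×1.835) = 0.7240.
D = -13.51 × (0.5518 − 0.7240) + 2.12 × 0.7240 = 2.326 + 1.535 = 3.861 mg/L.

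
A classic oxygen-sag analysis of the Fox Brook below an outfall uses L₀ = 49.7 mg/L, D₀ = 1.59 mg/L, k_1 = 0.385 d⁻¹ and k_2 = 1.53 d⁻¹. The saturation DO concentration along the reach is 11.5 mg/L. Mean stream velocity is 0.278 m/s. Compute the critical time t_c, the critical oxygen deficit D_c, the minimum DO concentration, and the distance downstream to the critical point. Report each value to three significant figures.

t_c = [1/(k_2−k_1)] ln[(k_2/k_1)(1 − D₀(k_2−k_1)/(k_1 L₀))]
= [1/(1.53−0.385)] ln[(1.53/0.385)(1 − 1.59×1.145/(0.385×49.7))]
= (1/1.145) ln[3.974 × 0.9049] = 0.8734 × ln(3.596) = 0.8734 × 1.280 = 1.118 d.
L(t_c) = L₀ e^(−k_1 t_c) = 49.7 × 0.6503 = 32.32 mg/L, and at the critical point k_2 D_c = k_1 L, so D_c = (0.385/1.53) × 32.32 = 8.133 mg/L.
Minimum DO = C_s − D_c = 11.5 − 8.133 = 3.367 mg/L.
x_c = v t_c = 0.278 m/s × 1.118 d × 86400 s/d = 26850 m ≈ 26.8 km.

t_c ≈ 1.12 d; D_c ≈ 8.13 mg/L; min DO ≈ 3.37 mg/L; x_c ≈ 26.8 km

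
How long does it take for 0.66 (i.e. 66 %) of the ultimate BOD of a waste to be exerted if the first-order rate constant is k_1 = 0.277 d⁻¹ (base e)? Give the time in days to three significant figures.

y/L₀ = 1 − e^(−k_1 t) = 0.66 ⇒ e^(−k_1 t) = 0.340
t = −ln(0.340) / 0.277 = 1.079 / 0.277 = 3.895 d.

t ≈ 3.89 d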